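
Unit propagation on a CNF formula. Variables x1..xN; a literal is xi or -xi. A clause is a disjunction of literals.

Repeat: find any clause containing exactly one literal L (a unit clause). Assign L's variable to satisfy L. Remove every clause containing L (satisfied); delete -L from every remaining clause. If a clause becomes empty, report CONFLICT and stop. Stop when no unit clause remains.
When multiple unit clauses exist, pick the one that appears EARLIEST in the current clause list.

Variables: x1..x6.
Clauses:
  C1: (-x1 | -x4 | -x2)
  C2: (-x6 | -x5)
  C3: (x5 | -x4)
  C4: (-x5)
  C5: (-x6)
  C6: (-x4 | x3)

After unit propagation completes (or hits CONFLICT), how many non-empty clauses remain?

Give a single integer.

Answer: 0

Derivation:
unit clause [-5] forces x5=F; simplify:
  drop 5 from [5, -4] -> [-4]
  satisfied 2 clause(s); 4 remain; assigned so far: [5]
unit clause [-4] forces x4=F; simplify:
  satisfied 3 clause(s); 1 remain; assigned so far: [4, 5]
unit clause [-6] forces x6=F; simplify:
  satisfied 1 clause(s); 0 remain; assigned so far: [4, 5, 6]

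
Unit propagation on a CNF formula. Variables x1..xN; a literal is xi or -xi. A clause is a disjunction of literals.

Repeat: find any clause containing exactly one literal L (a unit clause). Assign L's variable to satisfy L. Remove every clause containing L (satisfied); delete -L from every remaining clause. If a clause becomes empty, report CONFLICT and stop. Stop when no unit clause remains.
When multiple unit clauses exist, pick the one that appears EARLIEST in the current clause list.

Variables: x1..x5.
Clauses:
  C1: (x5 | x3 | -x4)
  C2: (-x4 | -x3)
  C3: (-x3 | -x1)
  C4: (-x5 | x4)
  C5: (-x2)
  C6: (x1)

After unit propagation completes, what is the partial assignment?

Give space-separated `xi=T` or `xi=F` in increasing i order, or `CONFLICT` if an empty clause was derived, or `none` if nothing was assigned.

Answer: x1=T x2=F x3=F

Derivation:
unit clause [-2] forces x2=F; simplify:
  satisfied 1 clause(s); 5 remain; assigned so far: [2]
unit clause [1] forces x1=T; simplify:
  drop -1 from [-3, -1] -> [-3]
  satisfied 1 clause(s); 4 remain; assigned so far: [1, 2]
unit clause [-3] forces x3=F; simplify:
  drop 3 from [5, 3, -4] -> [5, -4]
  satisfied 2 clause(s); 2 remain; assigned so far: [1, 2, 3]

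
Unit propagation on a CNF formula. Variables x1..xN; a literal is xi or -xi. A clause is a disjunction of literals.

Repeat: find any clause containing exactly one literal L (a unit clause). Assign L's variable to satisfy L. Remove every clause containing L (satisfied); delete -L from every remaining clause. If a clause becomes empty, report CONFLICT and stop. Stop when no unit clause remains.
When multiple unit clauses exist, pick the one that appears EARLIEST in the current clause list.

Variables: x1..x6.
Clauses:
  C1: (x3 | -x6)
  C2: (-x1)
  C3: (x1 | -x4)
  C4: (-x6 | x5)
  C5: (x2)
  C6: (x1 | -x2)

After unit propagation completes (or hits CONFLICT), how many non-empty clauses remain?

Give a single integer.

Answer: 2

Derivation:
unit clause [-1] forces x1=F; simplify:
  drop 1 from [1, -4] -> [-4]
  drop 1 from [1, -2] -> [-2]
  satisfied 1 clause(s); 5 remain; assigned so far: [1]
unit clause [-4] forces x4=F; simplify:
  satisfied 1 clause(s); 4 remain; assigned so far: [1, 4]
unit clause [2] forces x2=T; simplify:
  drop -2 from [-2] -> [] (empty!)
  satisfied 1 clause(s); 3 remain; assigned so far: [1, 2, 4]
CONFLICT (empty clause)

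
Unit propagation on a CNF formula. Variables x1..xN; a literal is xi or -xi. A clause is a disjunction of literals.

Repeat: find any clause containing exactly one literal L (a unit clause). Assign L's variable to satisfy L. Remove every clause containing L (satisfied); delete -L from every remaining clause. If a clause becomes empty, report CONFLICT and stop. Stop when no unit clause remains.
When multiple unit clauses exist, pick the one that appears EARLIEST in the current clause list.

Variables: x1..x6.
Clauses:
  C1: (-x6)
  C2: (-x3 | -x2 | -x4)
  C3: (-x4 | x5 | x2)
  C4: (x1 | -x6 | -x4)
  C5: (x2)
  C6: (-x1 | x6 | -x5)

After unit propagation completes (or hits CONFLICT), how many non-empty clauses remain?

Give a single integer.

unit clause [-6] forces x6=F; simplify:
  drop 6 from [-1, 6, -5] -> [-1, -5]
  satisfied 2 clause(s); 4 remain; assigned so far: [6]
unit clause [2] forces x2=T; simplify:
  drop -2 from [-3, -2, -4] -> [-3, -4]
  satisfied 2 clause(s); 2 remain; assigned so far: [2, 6]

Answer: 2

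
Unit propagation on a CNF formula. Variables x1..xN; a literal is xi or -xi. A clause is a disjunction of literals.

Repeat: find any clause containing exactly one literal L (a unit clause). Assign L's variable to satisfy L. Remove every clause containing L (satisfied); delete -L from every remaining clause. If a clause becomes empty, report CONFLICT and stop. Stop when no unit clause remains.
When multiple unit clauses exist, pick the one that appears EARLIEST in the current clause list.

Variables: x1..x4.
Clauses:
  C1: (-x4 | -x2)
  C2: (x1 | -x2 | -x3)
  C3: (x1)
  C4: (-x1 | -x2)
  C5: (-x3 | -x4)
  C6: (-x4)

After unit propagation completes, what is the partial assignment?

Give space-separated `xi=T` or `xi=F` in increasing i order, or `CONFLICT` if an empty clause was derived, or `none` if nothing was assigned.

unit clause [1] forces x1=T; simplify:
  drop -1 from [-1, -2] -> [-2]
  satisfied 2 clause(s); 4 remain; assigned so far: [1]
unit clause [-2] forces x2=F; simplify:
  satisfied 2 clause(s); 2 remain; assigned so far: [1, 2]
unit clause [-4] forces x4=F; simplify:
  satisfied 2 clause(s); 0 remain; assigned so far: [1, 2, 4]

Answer: x1=T x2=F x4=F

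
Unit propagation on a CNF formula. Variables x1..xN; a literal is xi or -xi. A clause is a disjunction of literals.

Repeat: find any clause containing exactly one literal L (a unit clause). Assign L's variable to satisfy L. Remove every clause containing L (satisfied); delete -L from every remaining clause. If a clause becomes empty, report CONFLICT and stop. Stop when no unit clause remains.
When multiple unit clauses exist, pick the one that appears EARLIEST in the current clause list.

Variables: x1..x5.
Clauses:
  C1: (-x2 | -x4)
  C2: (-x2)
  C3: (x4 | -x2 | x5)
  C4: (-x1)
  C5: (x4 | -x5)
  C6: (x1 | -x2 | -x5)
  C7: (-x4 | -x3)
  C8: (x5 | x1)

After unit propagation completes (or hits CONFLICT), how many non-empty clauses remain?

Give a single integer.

unit clause [-2] forces x2=F; simplify:
  satisfied 4 clause(s); 4 remain; assigned so far: [2]
unit clause [-1] forces x1=F; simplify:
  drop 1 from [5, 1] -> [5]
  satisfied 1 clause(s); 3 remain; assigned so far: [1, 2]
unit clause [5] forces x5=T; simplify:
  drop -5 from [4, -5] -> [4]
  satisfied 1 clause(s); 2 remain; assigned so far: [1, 2, 5]
unit clause [4] forces x4=T; simplify:
  drop -4 from [-4, -3] -> [-3]
  satisfied 1 clause(s); 1 remain; assigned so far: [1, 2, 4, 5]
unit clause [-3] forces x3=F; simplify:
  satisfied 1 clause(s); 0 remain; assigned so far: [1, 2, 3, 4, 5]

Answer: 0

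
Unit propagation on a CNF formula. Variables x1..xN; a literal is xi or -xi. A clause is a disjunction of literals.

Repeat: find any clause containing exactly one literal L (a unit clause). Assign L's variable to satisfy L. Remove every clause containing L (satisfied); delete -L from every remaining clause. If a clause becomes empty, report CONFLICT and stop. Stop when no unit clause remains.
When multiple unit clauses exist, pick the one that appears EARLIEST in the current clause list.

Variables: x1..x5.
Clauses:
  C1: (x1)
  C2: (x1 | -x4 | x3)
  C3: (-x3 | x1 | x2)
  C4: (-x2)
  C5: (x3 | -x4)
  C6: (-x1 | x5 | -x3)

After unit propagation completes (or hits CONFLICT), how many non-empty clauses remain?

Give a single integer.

Answer: 2

Derivation:
unit clause [1] forces x1=T; simplify:
  drop -1 from [-1, 5, -3] -> [5, -3]
  satisfied 3 clause(s); 3 remain; assigned so far: [1]
unit clause [-2] forces x2=F; simplify:
  satisfied 1 clause(s); 2 remain; assigned so far: [1, 2]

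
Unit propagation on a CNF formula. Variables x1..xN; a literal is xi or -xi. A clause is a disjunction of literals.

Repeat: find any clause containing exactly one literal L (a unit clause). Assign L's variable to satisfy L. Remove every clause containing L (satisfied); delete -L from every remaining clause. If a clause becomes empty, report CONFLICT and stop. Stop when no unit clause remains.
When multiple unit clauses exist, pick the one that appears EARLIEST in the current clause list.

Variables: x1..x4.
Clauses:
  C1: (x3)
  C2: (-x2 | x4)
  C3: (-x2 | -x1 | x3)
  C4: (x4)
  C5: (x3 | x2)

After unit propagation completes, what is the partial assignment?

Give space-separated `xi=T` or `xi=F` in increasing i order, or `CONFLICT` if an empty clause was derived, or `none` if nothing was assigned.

Answer: x3=T x4=T

Derivation:
unit clause [3] forces x3=T; simplify:
  satisfied 3 clause(s); 2 remain; assigned so far: [3]
unit clause [4] forces x4=T; simplify:
  satisfied 2 clause(s); 0 remain; assigned so far: [3, 4]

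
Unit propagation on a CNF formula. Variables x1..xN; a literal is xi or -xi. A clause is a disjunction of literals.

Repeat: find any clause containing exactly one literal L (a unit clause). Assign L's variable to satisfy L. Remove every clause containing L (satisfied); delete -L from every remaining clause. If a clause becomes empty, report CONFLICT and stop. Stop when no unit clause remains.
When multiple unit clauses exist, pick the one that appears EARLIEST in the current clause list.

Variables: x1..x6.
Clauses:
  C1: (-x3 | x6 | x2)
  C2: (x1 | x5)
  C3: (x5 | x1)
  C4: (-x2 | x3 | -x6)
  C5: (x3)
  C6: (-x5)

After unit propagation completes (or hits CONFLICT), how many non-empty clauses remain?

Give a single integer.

unit clause [3] forces x3=T; simplify:
  drop -3 from [-3, 6, 2] -> [6, 2]
  satisfied 2 clause(s); 4 remain; assigned so far: [3]
unit clause [-5] forces x5=F; simplify:
  drop 5 from [1, 5] -> [1]
  drop 5 from [5, 1] -> [1]
  satisfied 1 clause(s); 3 remain; assigned so far: [3, 5]
unit clause [1] forces x1=T; simplify:
  satisfied 2 clause(s); 1 remain; assigned so far: [1, 3, 5]

Answer: 1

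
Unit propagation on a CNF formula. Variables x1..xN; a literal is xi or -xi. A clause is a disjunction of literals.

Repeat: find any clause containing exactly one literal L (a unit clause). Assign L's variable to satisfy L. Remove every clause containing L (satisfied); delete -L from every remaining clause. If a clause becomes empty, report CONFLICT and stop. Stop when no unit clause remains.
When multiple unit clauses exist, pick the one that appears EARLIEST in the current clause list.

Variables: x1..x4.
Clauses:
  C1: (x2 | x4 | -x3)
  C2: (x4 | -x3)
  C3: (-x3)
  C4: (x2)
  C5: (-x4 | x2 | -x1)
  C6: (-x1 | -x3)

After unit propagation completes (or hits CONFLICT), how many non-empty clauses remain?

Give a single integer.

unit clause [-3] forces x3=F; simplify:
  satisfied 4 clause(s); 2 remain; assigned so far: [3]
unit clause [2] forces x2=T; simplify:
  satisfied 2 clause(s); 0 remain; assigned so far: [2, 3]

Answer: 0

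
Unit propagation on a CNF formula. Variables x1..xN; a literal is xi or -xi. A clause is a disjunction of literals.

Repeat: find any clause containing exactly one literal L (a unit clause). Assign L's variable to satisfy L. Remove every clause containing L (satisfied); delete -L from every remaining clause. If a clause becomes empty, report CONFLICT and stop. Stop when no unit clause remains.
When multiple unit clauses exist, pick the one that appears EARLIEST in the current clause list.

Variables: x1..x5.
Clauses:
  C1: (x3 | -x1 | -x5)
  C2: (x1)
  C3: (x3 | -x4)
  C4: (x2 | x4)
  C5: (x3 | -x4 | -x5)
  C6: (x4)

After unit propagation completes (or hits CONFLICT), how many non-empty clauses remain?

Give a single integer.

Answer: 0

Derivation:
unit clause [1] forces x1=T; simplify:
  drop -1 from [3, -1, -5] -> [3, -5]
  satisfied 1 clause(s); 5 remain; assigned so far: [1]
unit clause [4] forces x4=T; simplify:
  drop -4 from [3, -4] -> [3]
  drop -4 from [3, -4, -5] -> [3, -5]
  satisfied 2 clause(s); 3 remain; assigned so far: [1, 4]
unit clause [3] forces x3=T; simplify:
  satisfied 3 clause(s); 0 remain; assigned so far: [1, 3, 4]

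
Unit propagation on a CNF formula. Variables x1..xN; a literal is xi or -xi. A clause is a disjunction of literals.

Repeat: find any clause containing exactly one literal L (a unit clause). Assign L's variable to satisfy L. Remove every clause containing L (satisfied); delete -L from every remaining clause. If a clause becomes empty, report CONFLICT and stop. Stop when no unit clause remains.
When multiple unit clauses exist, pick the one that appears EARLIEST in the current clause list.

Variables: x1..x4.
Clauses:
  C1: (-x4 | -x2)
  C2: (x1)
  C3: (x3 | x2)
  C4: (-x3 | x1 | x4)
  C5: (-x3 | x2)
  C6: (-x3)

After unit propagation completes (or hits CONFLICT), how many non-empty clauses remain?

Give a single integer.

Answer: 0

Derivation:
unit clause [1] forces x1=T; simplify:
  satisfied 2 clause(s); 4 remain; assigned so far: [1]
unit clause [-3] forces x3=F; simplify:
  drop 3 from [3, 2] -> [2]
  satisfied 2 clause(s); 2 remain; assigned so far: [1, 3]
unit clause [2] forces x2=T; simplify:
  drop -2 from [-4, -2] -> [-4]
  satisfied 1 clause(s); 1 remain; assigned so far: [1, 2, 3]
unit clause [-4] forces x4=F; simplify:
  satisfied 1 clause(s); 0 remain; assigned so far: [1, 2, 3, 4]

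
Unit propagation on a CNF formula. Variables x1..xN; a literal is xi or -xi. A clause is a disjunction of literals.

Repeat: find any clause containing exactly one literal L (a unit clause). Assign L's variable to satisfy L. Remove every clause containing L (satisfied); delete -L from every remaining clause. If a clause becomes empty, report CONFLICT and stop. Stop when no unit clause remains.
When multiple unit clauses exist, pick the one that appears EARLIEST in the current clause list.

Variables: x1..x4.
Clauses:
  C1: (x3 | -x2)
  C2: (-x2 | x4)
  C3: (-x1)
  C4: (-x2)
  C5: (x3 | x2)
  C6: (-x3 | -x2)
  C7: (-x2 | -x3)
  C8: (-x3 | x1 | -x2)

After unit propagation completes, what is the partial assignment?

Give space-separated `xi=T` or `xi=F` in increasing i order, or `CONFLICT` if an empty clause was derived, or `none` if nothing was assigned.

Answer: x1=F x2=F x3=T

Derivation:
unit clause [-1] forces x1=F; simplify:
  drop 1 from [-3, 1, -2] -> [-3, -2]
  satisfied 1 clause(s); 7 remain; assigned so far: [1]
unit clause [-2] forces x2=F; simplify:
  drop 2 from [3, 2] -> [3]
  satisfied 6 clause(s); 1 remain; assigned so far: [1, 2]
unit clause [3] forces x3=T; simplify:
  satisfied 1 clause(s); 0 remain; assigned so far: [1, 2, 3]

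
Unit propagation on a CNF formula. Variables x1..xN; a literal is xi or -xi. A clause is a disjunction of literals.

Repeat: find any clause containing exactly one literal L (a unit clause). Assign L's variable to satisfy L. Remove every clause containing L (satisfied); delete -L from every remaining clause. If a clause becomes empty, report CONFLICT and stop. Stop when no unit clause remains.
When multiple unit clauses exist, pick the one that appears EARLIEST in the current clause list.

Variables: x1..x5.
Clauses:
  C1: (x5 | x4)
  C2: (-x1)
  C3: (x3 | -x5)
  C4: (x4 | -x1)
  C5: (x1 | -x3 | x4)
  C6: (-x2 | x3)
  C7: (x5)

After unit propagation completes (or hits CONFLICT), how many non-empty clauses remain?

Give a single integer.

Answer: 0

Derivation:
unit clause [-1] forces x1=F; simplify:
  drop 1 from [1, -3, 4] -> [-3, 4]
  satisfied 2 clause(s); 5 remain; assigned so far: [1]
unit clause [5] forces x5=T; simplify:
  drop -5 from [3, -5] -> [3]
  satisfied 2 clause(s); 3 remain; assigned so far: [1, 5]
unit clause [3] forces x3=T; simplify:
  drop -3 from [-3, 4] -> [4]
  satisfied 2 clause(s); 1 remain; assigned so far: [1, 3, 5]
unit clause [4] forces x4=T; simplify:
  satisfied 1 clause(s); 0 remain; assigned so far: [1, 3, 4, 5]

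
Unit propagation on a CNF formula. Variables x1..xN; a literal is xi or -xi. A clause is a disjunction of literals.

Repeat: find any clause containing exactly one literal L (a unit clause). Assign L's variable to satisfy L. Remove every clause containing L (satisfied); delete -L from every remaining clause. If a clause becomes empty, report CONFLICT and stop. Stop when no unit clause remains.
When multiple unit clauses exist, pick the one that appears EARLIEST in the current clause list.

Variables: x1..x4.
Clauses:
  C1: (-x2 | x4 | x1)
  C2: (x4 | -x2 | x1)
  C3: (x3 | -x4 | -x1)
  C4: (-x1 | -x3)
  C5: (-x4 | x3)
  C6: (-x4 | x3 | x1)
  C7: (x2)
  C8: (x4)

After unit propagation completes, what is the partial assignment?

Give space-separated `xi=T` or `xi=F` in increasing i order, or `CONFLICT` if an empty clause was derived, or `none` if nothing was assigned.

Answer: x1=F x2=T x3=T x4=T

Derivation:
unit clause [2] forces x2=T; simplify:
  drop -2 from [-2, 4, 1] -> [4, 1]
  drop -2 from [4, -2, 1] -> [4, 1]
  satisfied 1 clause(s); 7 remain; assigned so far: [2]
unit clause [4] forces x4=T; simplify:
  drop -4 from [3, -4, -1] -> [3, -1]
  drop -4 from [-4, 3] -> [3]
  drop -4 from [-4, 3, 1] -> [3, 1]
  satisfied 3 clause(s); 4 remain; assigned so far: [2, 4]
unit clause [3] forces x3=T; simplify:
  drop -3 from [-1, -3] -> [-1]
  satisfied 3 clause(s); 1 remain; assigned so far: [2, 3, 4]
unit clause [-1] forces x1=F; simplify:
  satisfied 1 clause(s); 0 remain; assigned so far: [1, 2, 3, 4]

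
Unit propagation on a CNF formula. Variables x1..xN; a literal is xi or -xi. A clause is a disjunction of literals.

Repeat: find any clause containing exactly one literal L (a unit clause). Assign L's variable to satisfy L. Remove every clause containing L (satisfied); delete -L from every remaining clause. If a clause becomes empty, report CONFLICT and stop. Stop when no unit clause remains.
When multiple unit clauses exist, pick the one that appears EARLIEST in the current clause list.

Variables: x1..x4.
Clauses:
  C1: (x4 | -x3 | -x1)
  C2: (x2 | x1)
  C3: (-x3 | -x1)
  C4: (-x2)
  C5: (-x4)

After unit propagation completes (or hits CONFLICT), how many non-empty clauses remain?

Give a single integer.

Answer: 0

Derivation:
unit clause [-2] forces x2=F; simplify:
  drop 2 from [2, 1] -> [1]
  satisfied 1 clause(s); 4 remain; assigned so far: [2]
unit clause [1] forces x1=T; simplify:
  drop -1 from [4, -3, -1] -> [4, -3]
  drop -1 from [-3, -1] -> [-3]
  satisfied 1 clause(s); 3 remain; assigned so far: [1, 2]
unit clause [-3] forces x3=F; simplify:
  satisfied 2 clause(s); 1 remain; assigned so far: [1, 2, 3]
unit clause [-4] forces x4=F; simplify:
  satisfied 1 clause(s); 0 remain; assigned so far: [1, 2, 3, 4]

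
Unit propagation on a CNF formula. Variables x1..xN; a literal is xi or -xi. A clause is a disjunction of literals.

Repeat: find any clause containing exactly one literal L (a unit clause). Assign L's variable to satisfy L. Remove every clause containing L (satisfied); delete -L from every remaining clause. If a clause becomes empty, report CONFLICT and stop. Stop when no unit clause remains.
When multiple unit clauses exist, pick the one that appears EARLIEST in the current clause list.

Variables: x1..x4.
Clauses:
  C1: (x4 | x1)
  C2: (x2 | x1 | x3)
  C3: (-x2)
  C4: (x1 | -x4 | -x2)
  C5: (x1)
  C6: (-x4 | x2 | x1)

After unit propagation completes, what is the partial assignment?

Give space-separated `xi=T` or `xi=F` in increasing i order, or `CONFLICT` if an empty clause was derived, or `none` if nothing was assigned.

Answer: x1=T x2=F

Derivation:
unit clause [-2] forces x2=F; simplify:
  drop 2 from [2, 1, 3] -> [1, 3]
  drop 2 from [-4, 2, 1] -> [-4, 1]
  satisfied 2 clause(s); 4 remain; assigned so far: [2]
unit clause [1] forces x1=T; simplify:
  satisfied 4 clause(s); 0 remain; assigned so far: [1, 2]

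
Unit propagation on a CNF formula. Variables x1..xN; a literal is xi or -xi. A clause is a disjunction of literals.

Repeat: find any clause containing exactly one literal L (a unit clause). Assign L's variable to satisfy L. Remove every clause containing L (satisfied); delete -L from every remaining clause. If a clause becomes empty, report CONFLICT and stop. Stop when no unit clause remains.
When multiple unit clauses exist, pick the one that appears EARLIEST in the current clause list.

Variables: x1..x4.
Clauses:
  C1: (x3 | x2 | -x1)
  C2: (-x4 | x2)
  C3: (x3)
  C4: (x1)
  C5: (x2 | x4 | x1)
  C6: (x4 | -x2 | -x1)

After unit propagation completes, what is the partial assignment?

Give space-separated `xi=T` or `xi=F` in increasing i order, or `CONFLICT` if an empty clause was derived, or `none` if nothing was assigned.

Answer: x1=T x3=T

Derivation:
unit clause [3] forces x3=T; simplify:
  satisfied 2 clause(s); 4 remain; assigned so far: [3]
unit clause [1] forces x1=T; simplify:
  drop -1 from [4, -2, -1] -> [4, -2]
  satisfied 2 clause(s); 2 remain; assigned so far: [1, 3]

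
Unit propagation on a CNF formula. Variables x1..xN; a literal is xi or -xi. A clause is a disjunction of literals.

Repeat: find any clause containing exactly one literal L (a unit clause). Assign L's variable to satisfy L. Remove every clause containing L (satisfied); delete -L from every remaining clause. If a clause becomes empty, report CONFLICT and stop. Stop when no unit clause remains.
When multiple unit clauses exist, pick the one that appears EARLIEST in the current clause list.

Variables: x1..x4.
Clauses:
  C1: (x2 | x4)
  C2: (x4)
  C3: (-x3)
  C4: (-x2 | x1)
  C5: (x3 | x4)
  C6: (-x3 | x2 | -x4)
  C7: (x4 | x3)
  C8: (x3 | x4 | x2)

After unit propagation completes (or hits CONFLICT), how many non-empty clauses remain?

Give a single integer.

Answer: 1

Derivation:
unit clause [4] forces x4=T; simplify:
  drop -4 from [-3, 2, -4] -> [-3, 2]
  satisfied 5 clause(s); 3 remain; assigned so far: [4]
unit clause [-3] forces x3=F; simplify:
  satisfied 2 clause(s); 1 remain; assigned so far: [3, 4]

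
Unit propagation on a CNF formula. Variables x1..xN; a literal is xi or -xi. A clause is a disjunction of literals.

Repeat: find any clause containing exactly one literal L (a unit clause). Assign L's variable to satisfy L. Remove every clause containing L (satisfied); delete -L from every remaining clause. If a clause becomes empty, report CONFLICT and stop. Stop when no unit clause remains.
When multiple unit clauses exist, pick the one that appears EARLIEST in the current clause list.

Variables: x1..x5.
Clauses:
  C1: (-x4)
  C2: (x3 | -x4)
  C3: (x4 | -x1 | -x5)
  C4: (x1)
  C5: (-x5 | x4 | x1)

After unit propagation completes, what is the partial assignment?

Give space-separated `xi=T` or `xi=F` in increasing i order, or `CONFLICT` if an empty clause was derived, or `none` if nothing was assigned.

Answer: x1=T x4=F x5=F

Derivation:
unit clause [-4] forces x4=F; simplify:
  drop 4 from [4, -1, -5] -> [-1, -5]
  drop 4 from [-5, 4, 1] -> [-5, 1]
  satisfied 2 clause(s); 3 remain; assigned so far: [4]
unit clause [1] forces x1=T; simplify:
  drop -1 from [-1, -5] -> [-5]
  satisfied 2 clause(s); 1 remain; assigned so far: [1, 4]
unit clause [-5] forces x5=F; simplify:
  satisfied 1 clause(s); 0 remain; assigned so far: [1, 4, 5]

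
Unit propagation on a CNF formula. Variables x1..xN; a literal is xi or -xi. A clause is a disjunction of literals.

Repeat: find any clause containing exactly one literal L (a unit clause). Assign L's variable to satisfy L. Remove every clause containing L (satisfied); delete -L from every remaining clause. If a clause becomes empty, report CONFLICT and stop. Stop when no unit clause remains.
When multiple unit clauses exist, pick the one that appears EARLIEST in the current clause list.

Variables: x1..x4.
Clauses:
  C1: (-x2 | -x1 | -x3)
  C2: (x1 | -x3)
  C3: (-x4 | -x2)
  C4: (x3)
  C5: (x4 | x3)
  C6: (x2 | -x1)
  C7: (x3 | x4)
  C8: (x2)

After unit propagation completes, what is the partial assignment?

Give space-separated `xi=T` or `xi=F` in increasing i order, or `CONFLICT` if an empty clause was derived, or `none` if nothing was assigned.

unit clause [3] forces x3=T; simplify:
  drop -3 from [-2, -1, -3] -> [-2, -1]
  drop -3 from [1, -3] -> [1]
  satisfied 3 clause(s); 5 remain; assigned so far: [3]
unit clause [1] forces x1=T; simplify:
  drop -1 from [-2, -1] -> [-2]
  drop -1 from [2, -1] -> [2]
  satisfied 1 clause(s); 4 remain; assigned so far: [1, 3]
unit clause [-2] forces x2=F; simplify:
  drop 2 from [2] -> [] (empty!)
  drop 2 from [2] -> [] (empty!)
  satisfied 2 clause(s); 2 remain; assigned so far: [1, 2, 3]
CONFLICT (empty clause)

Answer: CONFLICT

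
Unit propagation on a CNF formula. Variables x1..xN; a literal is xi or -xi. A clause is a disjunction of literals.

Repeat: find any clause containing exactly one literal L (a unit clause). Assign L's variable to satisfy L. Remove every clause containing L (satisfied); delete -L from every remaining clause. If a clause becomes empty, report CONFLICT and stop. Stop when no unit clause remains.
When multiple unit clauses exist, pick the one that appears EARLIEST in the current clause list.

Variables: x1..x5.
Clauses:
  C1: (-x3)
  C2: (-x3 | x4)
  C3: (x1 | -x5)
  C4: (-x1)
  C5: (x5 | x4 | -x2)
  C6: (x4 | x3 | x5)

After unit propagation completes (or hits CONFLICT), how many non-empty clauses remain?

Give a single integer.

unit clause [-3] forces x3=F; simplify:
  drop 3 from [4, 3, 5] -> [4, 5]
  satisfied 2 clause(s); 4 remain; assigned so far: [3]
unit clause [-1] forces x1=F; simplify:
  drop 1 from [1, -5] -> [-5]
  satisfied 1 clause(s); 3 remain; assigned so far: [1, 3]
unit clause [-5] forces x5=F; simplify:
  drop 5 from [5, 4, -2] -> [4, -2]
  drop 5 from [4, 5] -> [4]
  satisfied 1 clause(s); 2 remain; assigned so far: [1, 3, 5]
unit clause [4] forces x4=T; simplify:
  satisfied 2 clause(s); 0 remain; assigned so far: [1, 3, 4, 5]

Answer: 0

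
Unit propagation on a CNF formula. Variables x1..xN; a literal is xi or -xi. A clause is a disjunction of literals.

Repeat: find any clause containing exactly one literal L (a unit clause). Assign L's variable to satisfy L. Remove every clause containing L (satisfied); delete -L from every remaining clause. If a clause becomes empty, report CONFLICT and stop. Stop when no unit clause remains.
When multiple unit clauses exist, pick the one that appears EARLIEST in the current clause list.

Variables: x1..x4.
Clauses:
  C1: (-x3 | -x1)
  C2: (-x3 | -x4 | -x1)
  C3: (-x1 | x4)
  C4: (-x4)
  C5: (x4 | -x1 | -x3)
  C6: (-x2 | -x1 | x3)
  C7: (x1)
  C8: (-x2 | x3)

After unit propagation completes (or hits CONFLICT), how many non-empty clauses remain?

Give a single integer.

unit clause [-4] forces x4=F; simplify:
  drop 4 from [-1, 4] -> [-1]
  drop 4 from [4, -1, -3] -> [-1, -3]
  satisfied 2 clause(s); 6 remain; assigned so far: [4]
unit clause [-1] forces x1=F; simplify:
  drop 1 from [1] -> [] (empty!)
  satisfied 4 clause(s); 2 remain; assigned so far: [1, 4]
CONFLICT (empty clause)

Answer: 1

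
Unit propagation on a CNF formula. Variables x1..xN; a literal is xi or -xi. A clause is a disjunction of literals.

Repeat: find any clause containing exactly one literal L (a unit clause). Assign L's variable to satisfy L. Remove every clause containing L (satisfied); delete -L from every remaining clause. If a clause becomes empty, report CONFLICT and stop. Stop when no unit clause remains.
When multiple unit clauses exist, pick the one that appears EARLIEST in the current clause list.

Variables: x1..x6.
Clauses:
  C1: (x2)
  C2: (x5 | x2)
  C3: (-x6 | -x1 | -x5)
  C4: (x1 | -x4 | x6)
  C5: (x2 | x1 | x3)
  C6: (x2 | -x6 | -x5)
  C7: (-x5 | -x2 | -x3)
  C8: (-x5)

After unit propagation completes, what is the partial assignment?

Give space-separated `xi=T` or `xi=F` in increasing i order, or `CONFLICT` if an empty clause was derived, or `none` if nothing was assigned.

unit clause [2] forces x2=T; simplify:
  drop -2 from [-5, -2, -3] -> [-5, -3]
  satisfied 4 clause(s); 4 remain; assigned so far: [2]
unit clause [-5] forces x5=F; simplify:
  satisfied 3 clause(s); 1 remain; assigned so far: [2, 5]

Answer: x2=T x5=F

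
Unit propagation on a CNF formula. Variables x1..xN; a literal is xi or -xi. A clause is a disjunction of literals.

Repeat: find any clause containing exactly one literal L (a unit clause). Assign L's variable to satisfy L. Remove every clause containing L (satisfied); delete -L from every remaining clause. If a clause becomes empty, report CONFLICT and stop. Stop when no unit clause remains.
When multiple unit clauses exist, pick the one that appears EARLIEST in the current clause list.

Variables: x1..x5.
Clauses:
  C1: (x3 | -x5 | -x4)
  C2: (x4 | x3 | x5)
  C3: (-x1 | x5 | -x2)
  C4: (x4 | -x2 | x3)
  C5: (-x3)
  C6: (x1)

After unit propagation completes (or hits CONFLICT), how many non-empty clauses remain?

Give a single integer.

unit clause [-3] forces x3=F; simplify:
  drop 3 from [3, -5, -4] -> [-5, -4]
  drop 3 from [4, 3, 5] -> [4, 5]
  drop 3 from [4, -2, 3] -> [4, -2]
  satisfied 1 clause(s); 5 remain; assigned so far: [3]
unit clause [1] forces x1=T; simplify:
  drop -1 from [-1, 5, -2] -> [5, -2]
  satisfied 1 clause(s); 4 remain; assigned so far: [1, 3]

Answer: 4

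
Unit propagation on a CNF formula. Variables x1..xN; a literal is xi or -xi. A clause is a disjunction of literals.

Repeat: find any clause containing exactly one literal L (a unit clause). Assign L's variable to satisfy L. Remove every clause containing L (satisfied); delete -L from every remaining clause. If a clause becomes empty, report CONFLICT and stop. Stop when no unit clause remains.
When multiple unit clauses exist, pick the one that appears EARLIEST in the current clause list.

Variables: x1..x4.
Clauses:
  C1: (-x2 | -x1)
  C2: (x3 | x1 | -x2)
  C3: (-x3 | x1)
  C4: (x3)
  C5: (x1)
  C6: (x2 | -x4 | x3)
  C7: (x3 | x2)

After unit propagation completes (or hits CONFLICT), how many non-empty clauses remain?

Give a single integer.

unit clause [3] forces x3=T; simplify:
  drop -3 from [-3, 1] -> [1]
  satisfied 4 clause(s); 3 remain; assigned so far: [3]
unit clause [1] forces x1=T; simplify:
  drop -1 from [-2, -1] -> [-2]
  satisfied 2 clause(s); 1 remain; assigned so far: [1, 3]
unit clause [-2] forces x2=F; simplify:
  satisfied 1 clause(s); 0 remain; assigned so far: [1, 2, 3]

Answer: 0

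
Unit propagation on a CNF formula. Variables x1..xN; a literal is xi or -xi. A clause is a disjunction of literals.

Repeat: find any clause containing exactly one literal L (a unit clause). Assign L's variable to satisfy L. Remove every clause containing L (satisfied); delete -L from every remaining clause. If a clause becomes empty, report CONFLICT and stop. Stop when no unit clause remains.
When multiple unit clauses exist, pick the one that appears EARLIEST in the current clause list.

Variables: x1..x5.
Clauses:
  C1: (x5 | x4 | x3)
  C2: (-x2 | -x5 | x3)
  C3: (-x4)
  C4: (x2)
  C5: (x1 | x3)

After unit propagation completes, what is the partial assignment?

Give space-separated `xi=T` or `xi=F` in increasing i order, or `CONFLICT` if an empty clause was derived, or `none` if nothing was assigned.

unit clause [-4] forces x4=F; simplify:
  drop 4 from [5, 4, 3] -> [5, 3]
  satisfied 1 clause(s); 4 remain; assigned so far: [4]
unit clause [2] forces x2=T; simplify:
  drop -2 from [-2, -5, 3] -> [-5, 3]
  satisfied 1 clause(s); 3 remain; assigned so far: [2, 4]

Answer: x2=T x4=F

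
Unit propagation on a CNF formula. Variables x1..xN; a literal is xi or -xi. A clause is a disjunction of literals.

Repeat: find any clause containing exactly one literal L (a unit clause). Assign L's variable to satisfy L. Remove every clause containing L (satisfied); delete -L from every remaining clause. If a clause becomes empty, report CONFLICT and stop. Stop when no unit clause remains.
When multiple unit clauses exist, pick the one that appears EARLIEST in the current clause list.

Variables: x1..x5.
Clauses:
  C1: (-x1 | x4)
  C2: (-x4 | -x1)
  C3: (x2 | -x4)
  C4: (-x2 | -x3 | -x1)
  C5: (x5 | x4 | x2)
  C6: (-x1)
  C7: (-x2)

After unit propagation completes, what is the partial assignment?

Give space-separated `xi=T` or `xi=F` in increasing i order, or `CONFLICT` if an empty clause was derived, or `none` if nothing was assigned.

unit clause [-1] forces x1=F; simplify:
  satisfied 4 clause(s); 3 remain; assigned so far: [1]
unit clause [-2] forces x2=F; simplify:
  drop 2 from [2, -4] -> [-4]
  drop 2 from [5, 4, 2] -> [5, 4]
  satisfied 1 clause(s); 2 remain; assigned so far: [1, 2]
unit clause [-4] forces x4=F; simplify:
  drop 4 from [5, 4] -> [5]
  satisfied 1 clause(s); 1 remain; assigned so far: [1, 2, 4]
unit clause [5] forces x5=T; simplify:
  satisfied 1 clause(s); 0 remain; assigned so far: [1, 2, 4, 5]

Answer: x1=F x2=F x4=F x5=T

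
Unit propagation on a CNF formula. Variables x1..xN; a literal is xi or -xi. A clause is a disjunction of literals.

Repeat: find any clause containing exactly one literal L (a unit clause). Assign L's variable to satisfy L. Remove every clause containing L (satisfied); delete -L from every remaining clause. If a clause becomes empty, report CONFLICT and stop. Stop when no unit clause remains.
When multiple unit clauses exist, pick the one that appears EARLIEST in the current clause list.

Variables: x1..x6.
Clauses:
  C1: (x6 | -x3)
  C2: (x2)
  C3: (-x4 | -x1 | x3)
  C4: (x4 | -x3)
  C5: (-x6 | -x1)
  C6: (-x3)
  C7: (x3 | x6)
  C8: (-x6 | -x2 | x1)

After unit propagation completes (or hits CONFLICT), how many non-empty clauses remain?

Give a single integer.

Answer: 0

Derivation:
unit clause [2] forces x2=T; simplify:
  drop -2 from [-6, -2, 1] -> [-6, 1]
  satisfied 1 clause(s); 7 remain; assigned so far: [2]
unit clause [-3] forces x3=F; simplify:
  drop 3 from [-4, -1, 3] -> [-4, -1]
  drop 3 from [3, 6] -> [6]
  satisfied 3 clause(s); 4 remain; assigned so far: [2, 3]
unit clause [6] forces x6=T; simplify:
  drop -6 from [-6, -1] -> [-1]
  drop -6 from [-6, 1] -> [1]
  satisfied 1 clause(s); 3 remain; assigned so far: [2, 3, 6]
unit clause [-1] forces x1=F; simplify:
  drop 1 from [1] -> [] (empty!)
  satisfied 2 clause(s); 1 remain; assigned so far: [1, 2, 3, 6]
CONFLICT (empty clause)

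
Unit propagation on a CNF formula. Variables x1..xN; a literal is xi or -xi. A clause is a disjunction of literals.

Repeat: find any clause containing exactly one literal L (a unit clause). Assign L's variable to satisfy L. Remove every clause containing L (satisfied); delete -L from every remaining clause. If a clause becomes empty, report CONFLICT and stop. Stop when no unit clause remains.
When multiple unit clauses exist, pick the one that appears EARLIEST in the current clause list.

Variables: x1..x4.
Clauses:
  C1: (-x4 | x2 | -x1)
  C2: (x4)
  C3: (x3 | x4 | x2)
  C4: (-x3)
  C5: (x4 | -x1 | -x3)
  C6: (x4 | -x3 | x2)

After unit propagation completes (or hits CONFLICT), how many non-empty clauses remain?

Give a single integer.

Answer: 1

Derivation:
unit clause [4] forces x4=T; simplify:
  drop -4 from [-4, 2, -1] -> [2, -1]
  satisfied 4 clause(s); 2 remain; assigned so far: [4]
unit clause [-3] forces x3=F; simplify:
  satisfied 1 clause(s); 1 remain; assigned so far: [3, 4]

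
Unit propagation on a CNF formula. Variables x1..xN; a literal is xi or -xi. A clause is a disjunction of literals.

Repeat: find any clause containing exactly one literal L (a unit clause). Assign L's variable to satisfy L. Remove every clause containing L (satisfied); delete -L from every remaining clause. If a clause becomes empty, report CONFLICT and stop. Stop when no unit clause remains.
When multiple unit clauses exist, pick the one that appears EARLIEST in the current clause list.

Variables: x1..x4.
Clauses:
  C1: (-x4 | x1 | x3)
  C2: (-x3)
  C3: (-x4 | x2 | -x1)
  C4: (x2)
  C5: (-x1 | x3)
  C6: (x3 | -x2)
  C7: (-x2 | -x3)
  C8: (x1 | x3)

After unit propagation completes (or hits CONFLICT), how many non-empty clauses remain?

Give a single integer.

Answer: 3

Derivation:
unit clause [-3] forces x3=F; simplify:
  drop 3 from [-4, 1, 3] -> [-4, 1]
  drop 3 from [-1, 3] -> [-1]
  drop 3 from [3, -2] -> [-2]
  drop 3 from [1, 3] -> [1]
  satisfied 2 clause(s); 6 remain; assigned so far: [3]
unit clause [2] forces x2=T; simplify:
  drop -2 from [-2] -> [] (empty!)
  satisfied 2 clause(s); 4 remain; assigned so far: [2, 3]
CONFLICT (empty clause)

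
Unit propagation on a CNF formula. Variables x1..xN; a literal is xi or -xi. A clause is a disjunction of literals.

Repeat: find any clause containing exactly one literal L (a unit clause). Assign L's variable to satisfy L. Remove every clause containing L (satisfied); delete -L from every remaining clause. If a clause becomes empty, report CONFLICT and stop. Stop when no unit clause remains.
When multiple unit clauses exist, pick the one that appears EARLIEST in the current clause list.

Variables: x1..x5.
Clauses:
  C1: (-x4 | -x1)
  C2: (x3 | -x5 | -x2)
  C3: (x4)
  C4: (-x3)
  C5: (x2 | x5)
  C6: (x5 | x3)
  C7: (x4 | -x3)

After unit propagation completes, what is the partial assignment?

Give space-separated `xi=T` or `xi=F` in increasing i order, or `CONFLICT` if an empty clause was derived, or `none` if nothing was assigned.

Answer: x1=F x2=F x3=F x4=T x5=T

Derivation:
unit clause [4] forces x4=T; simplify:
  drop -4 from [-4, -1] -> [-1]
  satisfied 2 clause(s); 5 remain; assigned so far: [4]
unit clause [-1] forces x1=F; simplify:
  satisfied 1 clause(s); 4 remain; assigned so far: [1, 4]
unit clause [-3] forces x3=F; simplify:
  drop 3 from [3, -5, -2] -> [-5, -2]
  drop 3 from [5, 3] -> [5]
  satisfied 1 clause(s); 3 remain; assigned so far: [1, 3, 4]
unit clause [5] forces x5=T; simplify:
  drop -5 from [-5, -2] -> [-2]
  satisfied 2 clause(s); 1 remain; assigned so far: [1, 3, 4, 5]
unit clause [-2] forces x2=F; simplify:
  satisfied 1 clause(s); 0 remain; assigned so far: [1, 2, 3, 4, 5]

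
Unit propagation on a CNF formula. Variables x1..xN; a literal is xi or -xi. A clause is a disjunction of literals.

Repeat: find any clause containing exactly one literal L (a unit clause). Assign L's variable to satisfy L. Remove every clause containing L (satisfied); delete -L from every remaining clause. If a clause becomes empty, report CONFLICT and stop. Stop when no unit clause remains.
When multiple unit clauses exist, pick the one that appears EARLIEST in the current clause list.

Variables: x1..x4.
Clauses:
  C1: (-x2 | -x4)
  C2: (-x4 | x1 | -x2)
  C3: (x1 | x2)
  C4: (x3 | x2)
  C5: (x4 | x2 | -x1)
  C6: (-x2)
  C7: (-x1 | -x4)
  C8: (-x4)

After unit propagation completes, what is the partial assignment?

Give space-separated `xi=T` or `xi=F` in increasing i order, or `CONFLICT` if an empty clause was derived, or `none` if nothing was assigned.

Answer: CONFLICT

Derivation:
unit clause [-2] forces x2=F; simplify:
  drop 2 from [1, 2] -> [1]
  drop 2 from [3, 2] -> [3]
  drop 2 from [4, 2, -1] -> [4, -1]
  satisfied 3 clause(s); 5 remain; assigned so far: [2]
unit clause [1] forces x1=T; simplify:
  drop -1 from [4, -1] -> [4]
  drop -1 from [-1, -4] -> [-4]
  satisfied 1 clause(s); 4 remain; assigned so far: [1, 2]
unit clause [3] forces x3=T; simplify:
  satisfied 1 clause(s); 3 remain; assigned so far: [1, 2, 3]
unit clause [4] forces x4=T; simplify:
  drop -4 from [-4] -> [] (empty!)
  drop -4 from [-4] -> [] (empty!)
  satisfied 1 clause(s); 2 remain; assigned so far: [1, 2, 3, 4]
CONFLICT (empty clause)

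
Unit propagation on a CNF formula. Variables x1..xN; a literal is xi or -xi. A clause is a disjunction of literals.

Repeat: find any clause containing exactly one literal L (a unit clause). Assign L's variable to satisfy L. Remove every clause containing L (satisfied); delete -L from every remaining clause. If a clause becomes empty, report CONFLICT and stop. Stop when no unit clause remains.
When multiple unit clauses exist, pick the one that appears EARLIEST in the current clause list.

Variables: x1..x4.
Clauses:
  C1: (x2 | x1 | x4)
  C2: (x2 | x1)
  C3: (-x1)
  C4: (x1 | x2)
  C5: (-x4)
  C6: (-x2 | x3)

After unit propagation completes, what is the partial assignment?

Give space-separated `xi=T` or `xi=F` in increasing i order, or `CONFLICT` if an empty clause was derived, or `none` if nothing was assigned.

Answer: x1=F x2=T x3=T x4=F

Derivation:
unit clause [-1] forces x1=F; simplify:
  drop 1 from [2, 1, 4] -> [2, 4]
  drop 1 from [2, 1] -> [2]
  drop 1 from [1, 2] -> [2]
  satisfied 1 clause(s); 5 remain; assigned so far: [1]
unit clause [2] forces x2=T; simplify:
  drop -2 from [-2, 3] -> [3]
  satisfied 3 clause(s); 2 remain; assigned so far: [1, 2]
unit clause [-4] forces x4=F; simplify:
  satisfied 1 clause(s); 1 remain; assigned so far: [1, 2, 4]
unit clause [3] forces x3=T; simplify:
  satisfied 1 clause(s); 0 remain; assigned so far: [1, 2, 3, 4]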